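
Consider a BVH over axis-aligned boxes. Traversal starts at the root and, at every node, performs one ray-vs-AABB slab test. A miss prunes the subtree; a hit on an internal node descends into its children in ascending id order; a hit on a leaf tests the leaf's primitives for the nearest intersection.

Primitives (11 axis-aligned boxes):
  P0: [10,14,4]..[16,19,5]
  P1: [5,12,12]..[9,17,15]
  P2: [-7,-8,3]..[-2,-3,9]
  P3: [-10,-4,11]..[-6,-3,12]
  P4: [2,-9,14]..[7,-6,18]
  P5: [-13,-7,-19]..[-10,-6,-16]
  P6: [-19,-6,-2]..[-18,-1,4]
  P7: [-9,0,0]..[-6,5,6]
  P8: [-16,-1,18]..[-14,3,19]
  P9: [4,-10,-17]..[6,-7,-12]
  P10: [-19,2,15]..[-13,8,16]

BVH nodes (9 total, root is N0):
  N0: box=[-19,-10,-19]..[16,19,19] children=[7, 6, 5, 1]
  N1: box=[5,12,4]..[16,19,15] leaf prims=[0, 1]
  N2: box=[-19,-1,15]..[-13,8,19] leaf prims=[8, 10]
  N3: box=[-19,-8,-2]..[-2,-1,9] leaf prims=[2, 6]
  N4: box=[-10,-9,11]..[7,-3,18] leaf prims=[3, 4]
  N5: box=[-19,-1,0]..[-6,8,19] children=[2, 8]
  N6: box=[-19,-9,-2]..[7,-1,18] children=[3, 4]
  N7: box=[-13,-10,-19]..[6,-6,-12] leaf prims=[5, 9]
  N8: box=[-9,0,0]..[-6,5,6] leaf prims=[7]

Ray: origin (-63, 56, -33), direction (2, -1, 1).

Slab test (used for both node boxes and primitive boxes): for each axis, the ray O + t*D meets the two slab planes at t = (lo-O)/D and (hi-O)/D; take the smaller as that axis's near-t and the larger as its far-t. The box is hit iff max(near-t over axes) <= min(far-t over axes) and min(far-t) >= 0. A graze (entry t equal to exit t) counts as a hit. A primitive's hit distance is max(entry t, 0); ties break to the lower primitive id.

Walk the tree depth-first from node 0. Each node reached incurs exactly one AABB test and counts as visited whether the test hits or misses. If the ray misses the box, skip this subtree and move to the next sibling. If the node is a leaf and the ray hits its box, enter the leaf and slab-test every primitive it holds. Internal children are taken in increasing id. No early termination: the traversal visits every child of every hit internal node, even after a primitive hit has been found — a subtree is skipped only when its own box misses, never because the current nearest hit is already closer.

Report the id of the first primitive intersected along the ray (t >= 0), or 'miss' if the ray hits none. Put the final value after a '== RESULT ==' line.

Walk:
N0 x:[22,79/2] y:[37,66] z:[14,52] -> hit [37,79/2], descend [1, 5, 6, 7]
  N1 x:[34,79/2] y:[37,44] z:[37,48] -> hit [37,79/2] leaf, test {P0@t=37, P1(miss)}
  N5 x:[22,57/2] y:[48,57] z:[33,52] -> miss, prune
  N6 x:[22,35] y:[57,65] z:[31,51] -> miss, prune
  N7 x:[25,69/2] y:[62,66] z:[14,21] -> miss, prune

order=[0, 1, 5, 6, 7]  |boxes|=5  |leaves|=1  hit=P0

== RESULT ==
0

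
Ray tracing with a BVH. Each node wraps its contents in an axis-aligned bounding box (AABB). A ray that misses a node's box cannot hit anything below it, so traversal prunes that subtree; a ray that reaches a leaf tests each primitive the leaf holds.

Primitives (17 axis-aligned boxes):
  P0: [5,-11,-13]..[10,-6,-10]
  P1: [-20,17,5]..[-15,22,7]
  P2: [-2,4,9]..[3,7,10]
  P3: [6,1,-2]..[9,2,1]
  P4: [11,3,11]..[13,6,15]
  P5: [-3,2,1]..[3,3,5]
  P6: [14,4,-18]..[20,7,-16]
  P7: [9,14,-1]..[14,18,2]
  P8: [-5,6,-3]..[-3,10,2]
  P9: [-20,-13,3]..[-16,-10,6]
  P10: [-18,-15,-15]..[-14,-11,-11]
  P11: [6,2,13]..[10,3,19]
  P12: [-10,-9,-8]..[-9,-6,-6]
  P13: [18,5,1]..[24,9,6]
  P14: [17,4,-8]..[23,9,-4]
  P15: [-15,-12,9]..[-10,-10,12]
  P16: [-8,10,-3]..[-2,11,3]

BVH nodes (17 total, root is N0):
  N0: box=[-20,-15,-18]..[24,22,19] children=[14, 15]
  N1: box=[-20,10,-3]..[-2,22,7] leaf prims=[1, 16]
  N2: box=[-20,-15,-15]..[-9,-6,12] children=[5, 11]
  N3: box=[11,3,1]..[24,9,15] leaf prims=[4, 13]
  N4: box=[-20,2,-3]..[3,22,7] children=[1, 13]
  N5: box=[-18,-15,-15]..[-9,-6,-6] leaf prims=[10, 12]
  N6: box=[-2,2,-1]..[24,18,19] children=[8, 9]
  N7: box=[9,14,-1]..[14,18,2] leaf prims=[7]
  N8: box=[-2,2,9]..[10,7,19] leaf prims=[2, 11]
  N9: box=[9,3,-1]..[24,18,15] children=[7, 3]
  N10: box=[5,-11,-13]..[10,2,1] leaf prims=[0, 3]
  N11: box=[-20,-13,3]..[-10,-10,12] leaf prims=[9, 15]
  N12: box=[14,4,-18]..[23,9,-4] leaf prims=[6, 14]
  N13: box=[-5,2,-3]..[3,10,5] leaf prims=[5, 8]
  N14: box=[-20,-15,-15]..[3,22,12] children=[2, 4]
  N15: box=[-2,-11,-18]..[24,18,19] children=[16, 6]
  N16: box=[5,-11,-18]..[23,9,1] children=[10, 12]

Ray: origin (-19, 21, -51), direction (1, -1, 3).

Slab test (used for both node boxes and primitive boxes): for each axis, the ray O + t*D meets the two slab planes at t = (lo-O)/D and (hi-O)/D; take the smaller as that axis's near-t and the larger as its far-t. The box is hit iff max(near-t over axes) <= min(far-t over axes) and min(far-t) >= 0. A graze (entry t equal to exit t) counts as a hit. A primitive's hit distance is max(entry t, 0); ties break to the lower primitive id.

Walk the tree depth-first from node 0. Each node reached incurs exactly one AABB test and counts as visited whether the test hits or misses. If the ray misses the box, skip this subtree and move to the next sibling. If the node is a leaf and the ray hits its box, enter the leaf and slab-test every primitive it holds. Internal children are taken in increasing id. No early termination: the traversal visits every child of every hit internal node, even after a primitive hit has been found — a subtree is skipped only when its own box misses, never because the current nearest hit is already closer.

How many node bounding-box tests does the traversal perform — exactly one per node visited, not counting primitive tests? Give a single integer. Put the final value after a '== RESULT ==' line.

Traverse from the root:
N0 x:[-1,43] y:[-1,36] z:[11,70/3] -> hit [11,70/3], descend [14, 15]
  N14 x:[-1,22] y:[-1,36] z:[12,21] -> hit [12,21], descend [2, 4]
    N2 x:[-1,10] y:[27,36] z:[12,21] -> miss, prune
    N4 x:[-1,22] y:[-1,19] z:[16,58/3] -> hit [16,19], descend [1, 13]
      N1 x:[-1,17] y:[-1,11] z:[16,58/3] -> miss, prune
      N13 x:[14,22] y:[11,19] z:[16,56/3] -> hit [16,56/3] leaf, test {P5@t=18, P8(miss)}
  N15 x:[17,43] y:[3,32] z:[11,70/3] -> hit [17,70/3], descend [6, 16]
    N6 x:[17,43] y:[3,19] z:[50/3,70/3] -> hit [17,19], descend [8, 9]
      N8 x:[17,29] y:[14,19] z:[20,70/3] -> miss, prune
      N9 x:[28,43] y:[3,18] z:[50/3,22] -> miss, prune
    N16 x:[24,42] y:[12,32] z:[11,52/3] -> miss, prune

Visited [0, 14, 2, 4, 1, 13, 15, 6, 8, 9, 16]. Tests: 11 box, 1 leaf. Nearest: P5.

== RESULT ==
11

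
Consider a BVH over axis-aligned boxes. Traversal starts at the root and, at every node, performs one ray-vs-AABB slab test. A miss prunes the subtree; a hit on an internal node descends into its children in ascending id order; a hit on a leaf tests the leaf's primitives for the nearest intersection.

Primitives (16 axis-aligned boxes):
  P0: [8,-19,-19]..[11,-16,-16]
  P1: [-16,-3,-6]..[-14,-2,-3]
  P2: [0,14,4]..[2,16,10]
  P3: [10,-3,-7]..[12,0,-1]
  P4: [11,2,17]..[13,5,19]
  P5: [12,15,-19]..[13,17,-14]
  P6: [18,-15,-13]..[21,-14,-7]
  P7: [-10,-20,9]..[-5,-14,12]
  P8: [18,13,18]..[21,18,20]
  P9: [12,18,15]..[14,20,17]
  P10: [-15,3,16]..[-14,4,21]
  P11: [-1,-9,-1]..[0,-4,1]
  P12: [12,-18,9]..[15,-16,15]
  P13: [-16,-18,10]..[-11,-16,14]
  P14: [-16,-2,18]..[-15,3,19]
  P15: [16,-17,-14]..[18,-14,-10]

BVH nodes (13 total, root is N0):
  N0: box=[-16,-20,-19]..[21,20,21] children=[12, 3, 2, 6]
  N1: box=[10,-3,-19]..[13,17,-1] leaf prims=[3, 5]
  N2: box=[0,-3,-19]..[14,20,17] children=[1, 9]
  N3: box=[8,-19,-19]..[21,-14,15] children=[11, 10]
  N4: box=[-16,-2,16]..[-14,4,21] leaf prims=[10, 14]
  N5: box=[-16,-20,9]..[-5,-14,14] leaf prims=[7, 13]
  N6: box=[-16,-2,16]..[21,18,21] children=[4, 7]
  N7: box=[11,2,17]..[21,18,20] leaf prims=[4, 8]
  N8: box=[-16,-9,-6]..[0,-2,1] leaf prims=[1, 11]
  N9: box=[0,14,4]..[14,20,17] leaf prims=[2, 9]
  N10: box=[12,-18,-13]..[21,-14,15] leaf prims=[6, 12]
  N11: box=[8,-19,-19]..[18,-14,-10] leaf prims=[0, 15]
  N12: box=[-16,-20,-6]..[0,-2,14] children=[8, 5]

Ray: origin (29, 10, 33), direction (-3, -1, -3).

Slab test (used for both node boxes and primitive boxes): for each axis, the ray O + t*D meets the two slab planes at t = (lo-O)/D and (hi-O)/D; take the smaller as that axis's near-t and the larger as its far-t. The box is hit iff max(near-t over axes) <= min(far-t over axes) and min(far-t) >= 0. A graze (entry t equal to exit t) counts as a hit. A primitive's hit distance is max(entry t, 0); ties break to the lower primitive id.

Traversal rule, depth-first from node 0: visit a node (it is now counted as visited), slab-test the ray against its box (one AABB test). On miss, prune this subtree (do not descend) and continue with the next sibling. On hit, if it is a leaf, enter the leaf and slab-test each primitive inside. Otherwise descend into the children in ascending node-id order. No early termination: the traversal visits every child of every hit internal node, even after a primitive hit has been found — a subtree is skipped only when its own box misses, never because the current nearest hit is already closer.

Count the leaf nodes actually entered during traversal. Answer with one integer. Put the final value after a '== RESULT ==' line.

Traverse from the root:
N0 x:[8/3,15] y:[-10,30] z:[4,52/3] -> hit [4,15], descend [2, 3, 6, 12]
  N2 x:[5,29/3] y:[-10,13] z:[16/3,52/3] -> hit [16/3,29/3], descend [1, 9]
    N1 x:[16/3,19/3] y:[-7,13] z:[34/3,52/3] -> miss, prune
    N9 x:[5,29/3] y:[-10,-4] z:[16/3,29/3] -> miss, prune
  N3 x:[8/3,7] y:[24,29] z:[6,52/3] -> miss, prune
  N6 x:[8/3,15] y:[-8,12] z:[4,17/3] -> hit [4,17/3], descend [4, 7]
    N4 x:[43/3,15] y:[6,12] z:[4,17/3] -> miss, prune
    N7 x:[8/3,6] y:[-8,8] z:[13/3,16/3] -> hit [13/3,16/3] leaf, test {P4@t=16/3, P8(miss)}
  N12 x:[29/3,15] y:[12,30] z:[19/3,13] -> hit [12,13], descend [5, 8]
    N5 x:[34/3,15] y:[24,30] z:[19/3,8] -> miss, prune
    N8 x:[29/3,15] y:[12,19] z:[32/3,13] -> hit [12,13] leaf, test {P1(miss), P11(miss)}

Summary -> nodes [0, 2, 1, 9, 3, 6, 4, 7, 12, 5, 8]; box-tests=11; leaf-entries=2; first=P4

== RESULT ==
2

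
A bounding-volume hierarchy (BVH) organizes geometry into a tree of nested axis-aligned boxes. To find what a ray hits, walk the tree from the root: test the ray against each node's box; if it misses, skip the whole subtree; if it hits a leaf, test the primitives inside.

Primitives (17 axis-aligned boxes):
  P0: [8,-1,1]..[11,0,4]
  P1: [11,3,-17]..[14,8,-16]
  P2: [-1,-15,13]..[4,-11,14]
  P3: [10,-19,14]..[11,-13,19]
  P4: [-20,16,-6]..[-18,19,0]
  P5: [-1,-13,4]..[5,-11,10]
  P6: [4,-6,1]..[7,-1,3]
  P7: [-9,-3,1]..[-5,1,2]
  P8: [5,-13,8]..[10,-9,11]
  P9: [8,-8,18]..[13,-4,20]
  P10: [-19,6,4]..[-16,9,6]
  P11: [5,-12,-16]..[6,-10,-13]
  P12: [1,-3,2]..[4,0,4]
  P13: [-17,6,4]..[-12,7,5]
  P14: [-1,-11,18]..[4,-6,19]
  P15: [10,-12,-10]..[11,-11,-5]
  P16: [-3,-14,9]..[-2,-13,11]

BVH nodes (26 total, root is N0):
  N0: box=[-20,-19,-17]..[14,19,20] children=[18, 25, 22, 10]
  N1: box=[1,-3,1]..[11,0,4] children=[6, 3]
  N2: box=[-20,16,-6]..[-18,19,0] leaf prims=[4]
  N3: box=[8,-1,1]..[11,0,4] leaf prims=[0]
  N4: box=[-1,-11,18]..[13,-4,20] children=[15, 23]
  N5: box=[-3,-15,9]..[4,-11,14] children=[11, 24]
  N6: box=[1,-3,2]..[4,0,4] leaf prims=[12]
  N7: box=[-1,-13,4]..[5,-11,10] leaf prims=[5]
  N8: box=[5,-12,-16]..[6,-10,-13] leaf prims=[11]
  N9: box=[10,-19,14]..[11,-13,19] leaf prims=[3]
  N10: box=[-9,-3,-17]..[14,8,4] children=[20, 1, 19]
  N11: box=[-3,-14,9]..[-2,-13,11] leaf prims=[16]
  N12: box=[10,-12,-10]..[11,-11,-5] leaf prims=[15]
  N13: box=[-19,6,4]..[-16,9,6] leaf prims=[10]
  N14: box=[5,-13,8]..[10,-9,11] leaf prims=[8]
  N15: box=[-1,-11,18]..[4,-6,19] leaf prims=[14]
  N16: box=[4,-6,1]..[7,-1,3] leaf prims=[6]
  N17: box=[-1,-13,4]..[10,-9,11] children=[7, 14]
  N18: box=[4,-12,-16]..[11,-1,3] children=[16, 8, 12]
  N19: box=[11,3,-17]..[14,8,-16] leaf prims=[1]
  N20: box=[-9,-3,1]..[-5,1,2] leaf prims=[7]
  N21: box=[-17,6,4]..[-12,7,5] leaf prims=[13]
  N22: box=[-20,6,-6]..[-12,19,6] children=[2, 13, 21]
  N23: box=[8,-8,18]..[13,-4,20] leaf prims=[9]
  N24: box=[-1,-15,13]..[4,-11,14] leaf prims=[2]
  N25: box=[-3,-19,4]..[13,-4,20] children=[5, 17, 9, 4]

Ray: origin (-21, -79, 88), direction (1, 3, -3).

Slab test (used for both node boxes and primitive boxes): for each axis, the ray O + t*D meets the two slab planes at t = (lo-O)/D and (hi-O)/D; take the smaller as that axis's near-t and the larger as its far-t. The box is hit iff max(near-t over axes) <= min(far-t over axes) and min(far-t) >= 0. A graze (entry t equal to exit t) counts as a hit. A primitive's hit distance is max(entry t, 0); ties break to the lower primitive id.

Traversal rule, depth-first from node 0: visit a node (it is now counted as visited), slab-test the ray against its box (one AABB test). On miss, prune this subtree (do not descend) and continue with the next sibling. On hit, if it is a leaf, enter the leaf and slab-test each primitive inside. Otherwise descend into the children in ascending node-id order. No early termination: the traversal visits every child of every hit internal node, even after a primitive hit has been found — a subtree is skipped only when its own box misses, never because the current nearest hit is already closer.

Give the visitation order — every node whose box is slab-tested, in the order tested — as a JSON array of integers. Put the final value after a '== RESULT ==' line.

Walk:
N0 x:[1,35] y:[20,98/3] z:[68/3,35] -> hit [68/3,98/3], descend [10, 18, 22, 25]
  N10 x:[12,35] y:[76/3,29] z:[28,35] -> hit [28,29], descend [1, 19, 20]
    N1 x:[22,32] y:[76/3,79/3] z:[28,29] -> miss, prune
    N19 x:[32,35] y:[82/3,29] z:[104/3,35] -> miss, prune
    N20 x:[12,16] y:[76/3,80/3] z:[86/3,29] -> miss, prune
  N18 x:[25,32] y:[67/3,26] z:[85/3,104/3] -> miss, prune
  N22 x:[1,9] y:[85/3,98/3] z:[82/3,94/3] -> miss, prune
  N25 x:[18,34] y:[20,25] z:[68/3,28] -> hit [68/3,25], descend [4, 5, 9, 17]
    N4 x:[20,34] y:[68/3,25] z:[68/3,70/3] -> hit [68/3,70/3], descend [15, 23]
      N15 x:[20,25] y:[68/3,73/3] z:[23,70/3] -> hit [23,70/3] leaf, test {P14@t=23}
      N23 x:[29,34] y:[71/3,25] z:[68/3,70/3] -> miss, prune
    N5 x:[18,25] y:[64/3,68/3] z:[74/3,79/3] -> miss, prune
    N9 x:[31,32] y:[20,22] z:[23,74/3] -> miss, prune
    N17 x:[20,31] y:[22,70/3] z:[77/3,28] -> miss, prune

order=[0, 10, 1, 19, 20, 18, 22, 25, 4, 15, 23, 5, 9, 17]  |boxes|=14  |leaves|=1  hit=P14

== RESULT ==
[0, 10, 1, 19, 20, 18, 22, 25, 4, 15, 23, 5, 9, 17]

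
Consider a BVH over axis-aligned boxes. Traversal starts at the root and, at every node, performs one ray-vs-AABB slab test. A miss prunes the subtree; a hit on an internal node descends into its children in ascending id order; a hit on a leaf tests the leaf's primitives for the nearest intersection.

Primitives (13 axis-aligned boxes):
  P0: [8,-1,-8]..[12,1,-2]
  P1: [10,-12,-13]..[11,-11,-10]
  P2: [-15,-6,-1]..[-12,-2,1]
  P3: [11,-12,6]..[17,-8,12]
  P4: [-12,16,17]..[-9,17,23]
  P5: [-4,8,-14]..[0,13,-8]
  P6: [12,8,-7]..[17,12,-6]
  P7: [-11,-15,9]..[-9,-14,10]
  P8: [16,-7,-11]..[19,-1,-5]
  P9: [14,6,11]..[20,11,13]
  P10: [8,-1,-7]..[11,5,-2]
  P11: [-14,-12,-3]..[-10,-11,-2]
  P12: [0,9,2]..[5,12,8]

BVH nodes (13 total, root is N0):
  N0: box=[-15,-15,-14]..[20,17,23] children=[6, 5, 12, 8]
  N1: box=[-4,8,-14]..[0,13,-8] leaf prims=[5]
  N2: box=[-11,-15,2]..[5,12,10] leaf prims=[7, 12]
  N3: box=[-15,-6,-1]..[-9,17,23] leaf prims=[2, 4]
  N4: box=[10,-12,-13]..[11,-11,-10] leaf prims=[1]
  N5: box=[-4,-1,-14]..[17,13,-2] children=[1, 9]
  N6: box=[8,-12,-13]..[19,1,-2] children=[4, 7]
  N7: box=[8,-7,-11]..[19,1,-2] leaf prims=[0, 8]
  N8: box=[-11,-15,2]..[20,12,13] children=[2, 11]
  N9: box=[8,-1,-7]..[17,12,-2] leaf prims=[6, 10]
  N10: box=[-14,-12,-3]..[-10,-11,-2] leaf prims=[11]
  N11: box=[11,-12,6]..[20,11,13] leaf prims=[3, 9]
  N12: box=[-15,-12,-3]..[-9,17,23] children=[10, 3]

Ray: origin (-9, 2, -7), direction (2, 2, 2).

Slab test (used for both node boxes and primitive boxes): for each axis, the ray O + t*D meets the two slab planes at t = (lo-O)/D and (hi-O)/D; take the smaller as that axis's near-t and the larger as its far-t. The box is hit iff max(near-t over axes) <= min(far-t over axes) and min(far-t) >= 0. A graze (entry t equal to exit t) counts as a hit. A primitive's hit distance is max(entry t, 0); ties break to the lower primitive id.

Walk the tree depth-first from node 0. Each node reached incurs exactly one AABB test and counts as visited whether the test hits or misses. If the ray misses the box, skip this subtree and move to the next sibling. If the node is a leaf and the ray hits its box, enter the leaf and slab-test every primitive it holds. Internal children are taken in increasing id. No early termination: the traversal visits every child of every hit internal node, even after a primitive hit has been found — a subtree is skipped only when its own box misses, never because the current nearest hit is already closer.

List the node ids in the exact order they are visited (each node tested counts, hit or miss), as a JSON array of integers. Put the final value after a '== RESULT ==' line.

Trace the traversal:
N0 x:[-3,29/2] y:[-17/2,15/2] z:[-7/2,15] -> hit [-3,15/2], descend [5, 6, 8, 12]
  N5 x:[5/2,13] y:[-3/2,11/2] z:[-7/2,5/2] -> hit [5/2,5/2], descend [1, 9]
    N1 x:[5/2,9/2] y:[3,11/2] z:[-7/2,-1/2] -> miss, prune
    N9 x:[17/2,13] y:[-3/2,5] z:[0,5/2] -> miss, prune
  N6 x:[17/2,14] y:[-7,-1/2] z:[-3,5/2] -> miss, prune
  N8 x:[-1,29/2] y:[-17/2,5] z:[9/2,10] -> hit [9/2,5], descend [2, 11]
    N2 x:[-1,7] y:[-17/2,5] z:[9/2,17/2] -> hit [9/2,5] leaf, test {P7(miss), P12@t=9/2}
    N11 x:[10,29/2] y:[-7,9/2] z:[13/2,10] -> miss, prune
  N12 x:[-3,0] y:[-7,15/2] z:[2,15] -> miss, prune

Summary -> nodes [0, 5, 1, 9, 6, 8, 2, 11, 12]; box-tests=9; leaf-entries=1; first=P12

== RESULT ==
[0, 5, 1, 9, 6, 8, 2, 11, 12]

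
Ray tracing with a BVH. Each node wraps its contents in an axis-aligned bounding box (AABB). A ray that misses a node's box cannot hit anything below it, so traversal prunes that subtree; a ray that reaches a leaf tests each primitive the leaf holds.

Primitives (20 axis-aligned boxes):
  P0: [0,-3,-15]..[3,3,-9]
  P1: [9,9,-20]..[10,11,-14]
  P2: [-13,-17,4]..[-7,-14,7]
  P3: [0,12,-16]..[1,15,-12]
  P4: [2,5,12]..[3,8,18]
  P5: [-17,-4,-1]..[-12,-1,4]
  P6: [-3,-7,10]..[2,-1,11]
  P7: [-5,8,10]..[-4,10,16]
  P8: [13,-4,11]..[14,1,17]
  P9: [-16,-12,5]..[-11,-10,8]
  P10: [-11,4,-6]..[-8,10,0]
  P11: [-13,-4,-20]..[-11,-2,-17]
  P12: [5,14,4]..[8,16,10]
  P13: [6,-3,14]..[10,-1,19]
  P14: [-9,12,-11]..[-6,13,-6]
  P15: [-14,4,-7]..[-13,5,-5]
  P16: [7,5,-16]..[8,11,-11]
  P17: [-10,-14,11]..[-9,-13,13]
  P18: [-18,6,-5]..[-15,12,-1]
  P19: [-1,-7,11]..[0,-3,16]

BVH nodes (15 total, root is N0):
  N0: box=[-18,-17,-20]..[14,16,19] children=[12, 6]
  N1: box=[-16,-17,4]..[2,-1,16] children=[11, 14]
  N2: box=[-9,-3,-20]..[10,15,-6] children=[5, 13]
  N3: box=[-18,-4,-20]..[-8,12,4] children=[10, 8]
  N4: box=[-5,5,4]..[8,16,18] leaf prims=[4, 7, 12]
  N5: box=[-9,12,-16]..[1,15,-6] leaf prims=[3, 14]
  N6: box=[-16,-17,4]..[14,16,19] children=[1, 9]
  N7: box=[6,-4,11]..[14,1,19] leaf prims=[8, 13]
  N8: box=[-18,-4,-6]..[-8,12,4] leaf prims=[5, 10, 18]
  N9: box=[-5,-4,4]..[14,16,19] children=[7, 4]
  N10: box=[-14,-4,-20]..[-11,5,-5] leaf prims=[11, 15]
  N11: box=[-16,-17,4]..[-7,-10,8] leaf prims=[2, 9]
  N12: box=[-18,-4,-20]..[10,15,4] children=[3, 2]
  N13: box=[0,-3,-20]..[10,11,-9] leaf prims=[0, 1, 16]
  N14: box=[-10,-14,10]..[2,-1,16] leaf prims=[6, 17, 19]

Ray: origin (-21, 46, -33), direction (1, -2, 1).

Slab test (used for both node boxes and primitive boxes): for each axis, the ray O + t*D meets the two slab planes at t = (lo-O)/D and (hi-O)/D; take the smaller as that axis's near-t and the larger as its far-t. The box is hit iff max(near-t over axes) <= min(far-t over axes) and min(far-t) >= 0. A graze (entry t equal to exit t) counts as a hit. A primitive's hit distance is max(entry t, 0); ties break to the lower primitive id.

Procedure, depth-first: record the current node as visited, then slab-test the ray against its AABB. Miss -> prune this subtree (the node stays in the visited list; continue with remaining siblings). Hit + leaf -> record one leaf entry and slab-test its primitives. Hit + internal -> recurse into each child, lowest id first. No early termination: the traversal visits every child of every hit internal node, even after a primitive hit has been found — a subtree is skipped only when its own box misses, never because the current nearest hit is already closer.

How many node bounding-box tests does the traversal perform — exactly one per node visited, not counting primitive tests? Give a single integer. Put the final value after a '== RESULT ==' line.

Traverse from the root:
N0 x:[3,35] y:[15,63/2] z:[13,52] -> hit [15,63/2], descend [6, 12]
  N6 x:[5,35] y:[15,63/2] z:[37,52] -> miss, prune
  N12 x:[3,31] y:[31/2,25] z:[13,37] -> hit [31/2,25], descend [2, 3]
    N2 x:[12,31] y:[31/2,49/2] z:[13,27] -> hit [31/2,49/2], descend [5, 13]
      N5 x:[12,22] y:[31/2,17] z:[17,27] -> hit [17,17] leaf, test {P3(miss), P14(miss)}
      N13 x:[21,31] y:[35/2,49/2] z:[13,24] -> hit [21,24] leaf, test {P0@t=43/2, P1(miss), P16(miss)}
    N3 x:[3,13] y:[17,25] z:[13,37] -> miss, prune

Summary -> nodes [0, 6, 12, 2, 5, 13, 3]; box-tests=7; leaf-entries=2; first=P0

== RESULT ==
7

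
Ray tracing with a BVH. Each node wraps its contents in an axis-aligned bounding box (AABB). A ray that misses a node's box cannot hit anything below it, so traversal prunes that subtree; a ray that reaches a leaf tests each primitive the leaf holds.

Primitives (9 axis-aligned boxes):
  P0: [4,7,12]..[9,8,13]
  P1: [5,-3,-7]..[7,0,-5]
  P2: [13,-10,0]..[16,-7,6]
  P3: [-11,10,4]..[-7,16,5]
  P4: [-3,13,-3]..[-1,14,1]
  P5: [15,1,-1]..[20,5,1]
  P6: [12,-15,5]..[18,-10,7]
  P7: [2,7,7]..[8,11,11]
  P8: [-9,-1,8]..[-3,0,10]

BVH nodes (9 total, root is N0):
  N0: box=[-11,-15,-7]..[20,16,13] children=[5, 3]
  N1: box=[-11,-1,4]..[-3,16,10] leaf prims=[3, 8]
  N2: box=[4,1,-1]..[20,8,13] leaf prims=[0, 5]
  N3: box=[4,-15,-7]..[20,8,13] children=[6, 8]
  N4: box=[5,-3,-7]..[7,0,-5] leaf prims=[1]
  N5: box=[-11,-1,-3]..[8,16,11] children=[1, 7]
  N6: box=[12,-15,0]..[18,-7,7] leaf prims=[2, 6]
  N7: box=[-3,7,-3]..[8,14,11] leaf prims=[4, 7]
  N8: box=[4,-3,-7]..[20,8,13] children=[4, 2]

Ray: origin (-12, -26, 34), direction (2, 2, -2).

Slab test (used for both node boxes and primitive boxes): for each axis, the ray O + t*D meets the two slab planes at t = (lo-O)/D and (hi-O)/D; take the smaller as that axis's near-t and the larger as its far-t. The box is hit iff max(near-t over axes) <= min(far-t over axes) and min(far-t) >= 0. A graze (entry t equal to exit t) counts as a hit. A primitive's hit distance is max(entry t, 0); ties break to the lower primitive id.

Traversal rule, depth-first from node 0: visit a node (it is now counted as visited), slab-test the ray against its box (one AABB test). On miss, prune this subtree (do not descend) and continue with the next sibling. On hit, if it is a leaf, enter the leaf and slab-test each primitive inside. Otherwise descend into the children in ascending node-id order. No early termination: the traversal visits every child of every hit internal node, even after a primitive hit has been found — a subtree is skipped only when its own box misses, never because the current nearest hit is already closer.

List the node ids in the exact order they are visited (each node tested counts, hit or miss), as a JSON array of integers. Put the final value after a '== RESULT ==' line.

Trace the traversal:
N0 x:[1/2,16] y:[11/2,21] z:[21/2,41/2] -> hit [21/2,16], descend [3, 5]
  N3 x:[8,16] y:[11/2,17] z:[21/2,41/2] -> hit [21/2,16], descend [6, 8]
    N6 x:[12,15] y:[11/2,19/2] z:[27/2,17] -> miss, prune
    N8 x:[8,16] y:[23/2,17] z:[21/2,41/2] -> hit [23/2,16], descend [2, 4]
      N2 x:[8,16] y:[27/2,17] z:[21/2,35/2] -> hit [27/2,16] leaf, test {P0(miss), P5(miss)}
      N4 x:[17/2,19/2] y:[23/2,13] z:[39/2,41/2] -> miss, prune
  N5 x:[1/2,10] y:[25/2,21] z:[23/2,37/2] -> miss, prune

7 AABB tests over nodes [0, 3, 6, 8, 2, 4, 5]; 1 leaf entered; closest miss.

== RESULT ==
[0, 3, 6, 8, 2, 4, 5]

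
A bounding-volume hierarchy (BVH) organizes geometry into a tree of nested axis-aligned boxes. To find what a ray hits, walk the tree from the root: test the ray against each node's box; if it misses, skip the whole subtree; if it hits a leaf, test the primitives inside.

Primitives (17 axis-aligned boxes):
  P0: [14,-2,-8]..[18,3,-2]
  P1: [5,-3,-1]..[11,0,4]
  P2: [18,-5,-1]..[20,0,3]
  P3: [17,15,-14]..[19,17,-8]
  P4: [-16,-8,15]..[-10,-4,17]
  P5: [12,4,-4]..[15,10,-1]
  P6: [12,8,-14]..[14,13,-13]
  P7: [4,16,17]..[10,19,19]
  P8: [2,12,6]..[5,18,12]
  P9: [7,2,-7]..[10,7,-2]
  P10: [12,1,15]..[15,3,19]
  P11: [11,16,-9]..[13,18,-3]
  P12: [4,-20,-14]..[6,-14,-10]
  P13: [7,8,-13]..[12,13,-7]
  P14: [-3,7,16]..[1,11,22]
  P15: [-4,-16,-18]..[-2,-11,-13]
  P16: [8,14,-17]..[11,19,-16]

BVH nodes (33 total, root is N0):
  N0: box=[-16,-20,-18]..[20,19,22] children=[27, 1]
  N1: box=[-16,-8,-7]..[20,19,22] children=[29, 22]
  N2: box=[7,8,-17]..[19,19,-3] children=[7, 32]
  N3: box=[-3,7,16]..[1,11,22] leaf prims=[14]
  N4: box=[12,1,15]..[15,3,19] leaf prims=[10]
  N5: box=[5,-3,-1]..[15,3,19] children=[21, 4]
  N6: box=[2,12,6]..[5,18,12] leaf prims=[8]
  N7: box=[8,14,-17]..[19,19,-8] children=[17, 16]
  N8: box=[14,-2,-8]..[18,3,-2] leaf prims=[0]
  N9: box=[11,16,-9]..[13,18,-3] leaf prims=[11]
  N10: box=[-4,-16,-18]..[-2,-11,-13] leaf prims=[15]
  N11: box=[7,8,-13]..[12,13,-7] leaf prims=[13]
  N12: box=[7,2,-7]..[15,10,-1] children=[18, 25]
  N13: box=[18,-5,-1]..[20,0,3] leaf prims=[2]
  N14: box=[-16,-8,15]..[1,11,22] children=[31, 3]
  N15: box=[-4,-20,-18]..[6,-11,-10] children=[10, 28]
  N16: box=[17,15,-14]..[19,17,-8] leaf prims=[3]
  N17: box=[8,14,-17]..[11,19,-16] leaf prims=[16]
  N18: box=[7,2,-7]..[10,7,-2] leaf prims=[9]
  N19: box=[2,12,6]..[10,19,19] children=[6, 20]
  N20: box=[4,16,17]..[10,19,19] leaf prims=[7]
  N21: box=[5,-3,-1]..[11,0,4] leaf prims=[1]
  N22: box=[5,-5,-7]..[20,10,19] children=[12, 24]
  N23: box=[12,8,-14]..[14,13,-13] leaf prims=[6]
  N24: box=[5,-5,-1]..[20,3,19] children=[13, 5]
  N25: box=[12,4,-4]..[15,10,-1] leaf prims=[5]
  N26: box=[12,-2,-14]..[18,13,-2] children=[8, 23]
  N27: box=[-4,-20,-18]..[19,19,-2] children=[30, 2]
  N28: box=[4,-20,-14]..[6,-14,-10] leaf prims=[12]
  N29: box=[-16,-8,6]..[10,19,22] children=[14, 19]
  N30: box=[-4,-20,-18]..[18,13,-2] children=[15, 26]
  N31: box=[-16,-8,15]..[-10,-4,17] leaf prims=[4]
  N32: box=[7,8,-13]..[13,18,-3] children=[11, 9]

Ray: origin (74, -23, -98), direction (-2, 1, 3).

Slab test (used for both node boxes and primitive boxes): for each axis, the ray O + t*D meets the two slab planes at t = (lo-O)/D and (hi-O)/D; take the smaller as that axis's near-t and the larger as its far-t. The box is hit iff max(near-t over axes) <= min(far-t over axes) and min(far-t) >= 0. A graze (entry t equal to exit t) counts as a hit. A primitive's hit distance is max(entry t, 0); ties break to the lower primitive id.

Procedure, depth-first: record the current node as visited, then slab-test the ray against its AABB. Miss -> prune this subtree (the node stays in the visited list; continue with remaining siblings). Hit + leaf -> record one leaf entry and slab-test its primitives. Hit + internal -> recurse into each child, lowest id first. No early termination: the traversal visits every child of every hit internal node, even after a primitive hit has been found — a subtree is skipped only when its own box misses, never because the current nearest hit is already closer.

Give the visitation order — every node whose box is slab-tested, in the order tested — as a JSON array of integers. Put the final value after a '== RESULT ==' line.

Traverse from the root:
N0 x:[27,45] y:[3,42] z:[80/3,40] -> hit [27,40], descend [1, 27]
  N1 x:[27,45] y:[15,42] z:[91/3,40] -> hit [91/3,40], descend [22, 29]
    N22 x:[27,69/2] y:[18,33] z:[91/3,39] -> hit [91/3,33], descend [12, 24]
      N12 x:[59/2,67/2] y:[25,33] z:[91/3,97/3] -> hit [91/3,97/3], descend [18, 25]
        N18 x:[32,67/2] y:[25,30] z:[91/3,32] -> miss, prune
        N25 x:[59/2,31] y:[27,33] z:[94/3,97/3] -> miss, prune
      N24 x:[27,69/2] y:[18,26] z:[97/3,39] -> miss, prune
    N29 x:[32,45] y:[15,42] z:[104/3,40] -> hit [104/3,40], descend [14, 19]
      N14 x:[73/2,45] y:[15,34] z:[113/3,40] -> miss, prune
      N19 x:[32,36] y:[35,42] z:[104/3,39] -> hit [35,36], descend [6, 20]
        N6 x:[69/2,36] y:[35,41] z:[104/3,110/3] -> hit [35,36] leaf, test {P8@t=35}
        N20 x:[32,35] y:[39,42] z:[115/3,39] -> miss, prune
  N27 x:[55/2,39] y:[3,42] z:[80/3,32] -> hit [55/2,32], descend [2, 30]
    N2 x:[55/2,67/2] y:[31,42] z:[27,95/3] -> hit [31,95/3], descend [7, 32]
      N7 x:[55/2,33] y:[37,42] z:[27,30] -> miss, prune
      N32 x:[61/2,67/2] y:[31,41] z:[85/3,95/3] -> hit [31,95/3], descend [9, 11]
        N9 x:[61/2,63/2] y:[39,41] z:[89/3,95/3] -> miss, prune
        N11 x:[31,67/2] y:[31,36] z:[85/3,91/3] -> miss, prune
    N30 x:[28,39] y:[3,36] z:[80/3,32] -> hit [28,32], descend [15, 26]
      N15 x:[34,39] y:[3,12] z:[80/3,88/3] -> miss, prune
      N26 x:[28,31] y:[21,36] z:[28,32] -> hit [28,31], descend [8, 23]
        N8 x:[28,30] y:[21,26] z:[30,32] -> miss, prune
        N23 x:[30,31] y:[31,36] z:[28,85/3] -> miss, prune

Summary -> nodes [0, 1, 22, 12, 18, 25, 24, 29, 14, 19, 6, 20, 27, 2, 7, 32, 9, 11, 30, 15, 26, 8, 23]; box-tests=23; leaf-entries=1; first=P8

== RESULT ==
[0, 1, 22, 12, 18, 25, 24, 29, 14, 19, 6, 20, 27, 2, 7, 32, 9, 11, 30, 15, 26, 8, 23]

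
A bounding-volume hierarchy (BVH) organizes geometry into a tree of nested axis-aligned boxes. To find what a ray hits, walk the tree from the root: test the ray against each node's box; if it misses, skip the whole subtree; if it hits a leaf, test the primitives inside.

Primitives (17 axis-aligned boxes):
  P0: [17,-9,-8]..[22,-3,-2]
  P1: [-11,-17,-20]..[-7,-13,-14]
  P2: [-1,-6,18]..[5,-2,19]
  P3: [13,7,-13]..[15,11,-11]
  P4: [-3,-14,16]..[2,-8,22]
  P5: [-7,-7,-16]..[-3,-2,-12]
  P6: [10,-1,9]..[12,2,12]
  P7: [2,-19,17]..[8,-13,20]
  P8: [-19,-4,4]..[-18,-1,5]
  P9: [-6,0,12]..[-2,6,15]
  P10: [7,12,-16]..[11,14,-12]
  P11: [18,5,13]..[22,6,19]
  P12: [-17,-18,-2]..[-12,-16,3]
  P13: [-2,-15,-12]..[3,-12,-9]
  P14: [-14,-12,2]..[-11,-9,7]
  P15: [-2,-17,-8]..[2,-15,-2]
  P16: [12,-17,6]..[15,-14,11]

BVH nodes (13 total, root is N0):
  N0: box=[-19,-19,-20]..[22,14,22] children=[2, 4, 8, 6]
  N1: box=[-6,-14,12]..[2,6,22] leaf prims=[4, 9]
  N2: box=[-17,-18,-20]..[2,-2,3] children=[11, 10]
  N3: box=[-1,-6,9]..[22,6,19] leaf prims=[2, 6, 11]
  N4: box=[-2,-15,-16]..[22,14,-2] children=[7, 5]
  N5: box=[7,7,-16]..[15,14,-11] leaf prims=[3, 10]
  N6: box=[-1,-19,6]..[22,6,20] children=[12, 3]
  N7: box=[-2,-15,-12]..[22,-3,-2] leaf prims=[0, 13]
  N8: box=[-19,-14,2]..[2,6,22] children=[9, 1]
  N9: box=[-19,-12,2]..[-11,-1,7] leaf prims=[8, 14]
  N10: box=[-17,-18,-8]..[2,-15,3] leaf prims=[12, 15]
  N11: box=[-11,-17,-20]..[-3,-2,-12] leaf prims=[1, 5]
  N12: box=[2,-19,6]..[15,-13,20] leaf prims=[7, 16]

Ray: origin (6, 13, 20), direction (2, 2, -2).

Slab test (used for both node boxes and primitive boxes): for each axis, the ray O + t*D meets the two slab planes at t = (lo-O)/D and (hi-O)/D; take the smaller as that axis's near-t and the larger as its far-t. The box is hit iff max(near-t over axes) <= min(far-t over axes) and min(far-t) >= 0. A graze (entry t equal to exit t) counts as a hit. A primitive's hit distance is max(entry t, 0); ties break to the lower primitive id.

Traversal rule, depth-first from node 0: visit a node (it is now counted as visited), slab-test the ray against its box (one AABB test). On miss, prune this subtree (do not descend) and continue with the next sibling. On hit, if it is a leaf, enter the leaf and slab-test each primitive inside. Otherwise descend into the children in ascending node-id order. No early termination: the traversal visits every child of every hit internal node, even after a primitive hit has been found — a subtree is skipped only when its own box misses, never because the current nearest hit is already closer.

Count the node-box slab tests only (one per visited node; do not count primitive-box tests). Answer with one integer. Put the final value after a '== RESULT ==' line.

Trace the traversal:
N0 x:[-25/2,8] y:[-16,1/2] z:[-1,20] -> hit [-1,1/2], descend [2, 4, 6, 8]
  N2 x:[-23/2,-2] y:[-31/2,-15/2] z:[17/2,20] -> miss, prune
  N4 x:[-4,8] y:[-14,1/2] z:[11,18] -> miss, prune
  N6 x:[-7/2,8] y:[-16,-7/2] z:[0,7] -> miss, prune
  N8 x:[-25/2,-2] y:[-27/2,-7/2] z:[-1,9] -> miss, prune

5 AABB tests over nodes [0, 2, 4, 6, 8]; 0 leaves entered; closest miss.

== RESULT ==
5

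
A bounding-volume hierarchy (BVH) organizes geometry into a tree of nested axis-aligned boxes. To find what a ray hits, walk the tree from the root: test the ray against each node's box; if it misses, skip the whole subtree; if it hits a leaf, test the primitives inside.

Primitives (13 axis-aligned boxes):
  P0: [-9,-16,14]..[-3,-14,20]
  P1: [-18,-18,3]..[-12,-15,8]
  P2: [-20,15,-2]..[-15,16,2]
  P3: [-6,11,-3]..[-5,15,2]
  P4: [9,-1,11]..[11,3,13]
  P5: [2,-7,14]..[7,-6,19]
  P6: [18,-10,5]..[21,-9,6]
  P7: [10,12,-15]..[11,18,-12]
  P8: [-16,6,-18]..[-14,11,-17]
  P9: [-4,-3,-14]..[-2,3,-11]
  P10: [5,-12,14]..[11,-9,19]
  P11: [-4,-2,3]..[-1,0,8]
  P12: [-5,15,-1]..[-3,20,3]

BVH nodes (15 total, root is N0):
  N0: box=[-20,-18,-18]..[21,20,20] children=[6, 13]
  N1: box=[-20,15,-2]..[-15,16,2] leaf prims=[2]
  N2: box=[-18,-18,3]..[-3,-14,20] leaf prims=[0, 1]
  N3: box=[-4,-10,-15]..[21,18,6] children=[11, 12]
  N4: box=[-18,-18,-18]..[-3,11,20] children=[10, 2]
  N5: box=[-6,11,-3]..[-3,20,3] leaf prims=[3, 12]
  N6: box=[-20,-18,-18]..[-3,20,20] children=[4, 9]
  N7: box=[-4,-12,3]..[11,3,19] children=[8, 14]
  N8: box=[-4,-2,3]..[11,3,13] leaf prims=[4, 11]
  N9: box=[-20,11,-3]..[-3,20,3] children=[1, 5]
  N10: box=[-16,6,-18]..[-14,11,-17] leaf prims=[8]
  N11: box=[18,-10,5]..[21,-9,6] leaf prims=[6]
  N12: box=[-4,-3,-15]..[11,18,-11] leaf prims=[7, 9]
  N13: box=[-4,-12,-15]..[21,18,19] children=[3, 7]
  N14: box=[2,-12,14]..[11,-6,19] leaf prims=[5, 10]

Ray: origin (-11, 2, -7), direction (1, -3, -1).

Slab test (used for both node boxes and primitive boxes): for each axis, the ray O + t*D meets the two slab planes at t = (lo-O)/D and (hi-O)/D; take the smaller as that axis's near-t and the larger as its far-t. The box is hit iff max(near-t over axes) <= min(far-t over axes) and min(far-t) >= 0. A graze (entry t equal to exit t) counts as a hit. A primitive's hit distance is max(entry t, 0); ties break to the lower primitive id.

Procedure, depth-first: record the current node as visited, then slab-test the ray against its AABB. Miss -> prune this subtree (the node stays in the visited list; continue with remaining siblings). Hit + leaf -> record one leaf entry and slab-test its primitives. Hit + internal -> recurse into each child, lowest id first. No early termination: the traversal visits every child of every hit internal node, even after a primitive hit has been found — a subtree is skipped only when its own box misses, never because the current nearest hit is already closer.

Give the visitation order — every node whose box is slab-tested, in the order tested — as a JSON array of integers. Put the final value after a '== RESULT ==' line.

Walk:
N0 x:[-9,32] y:[-6,20/3] z:[-27,11] -> hit [-6,20/3], descend [6, 13]
  N6 x:[-9,8] y:[-6,20/3] z:[-27,11] -> hit [-6,20/3], descend [4, 9]
    N4 x:[-7,8] y:[-3,20/3] z:[-27,11] -> hit [-3,20/3], descend [2, 10]
      N2 x:[-7,8] y:[16/3,20/3] z:[-27,-10] -> miss, prune
      N10 x:[-5,-3] y:[-3,-4/3] z:[10,11] -> miss, prune
    N9 x:[-9,8] y:[-6,-3] z:[-10,-4] -> miss, prune
  N13 x:[7,32] y:[-16/3,14/3] z:[-26,8] -> miss, prune

7 AABB tests over nodes [0, 6, 4, 2, 10, 9, 13]; 0 leaves entered; closest miss.

== RESULT ==
[0, 6, 4, 2, 10, 9, 13]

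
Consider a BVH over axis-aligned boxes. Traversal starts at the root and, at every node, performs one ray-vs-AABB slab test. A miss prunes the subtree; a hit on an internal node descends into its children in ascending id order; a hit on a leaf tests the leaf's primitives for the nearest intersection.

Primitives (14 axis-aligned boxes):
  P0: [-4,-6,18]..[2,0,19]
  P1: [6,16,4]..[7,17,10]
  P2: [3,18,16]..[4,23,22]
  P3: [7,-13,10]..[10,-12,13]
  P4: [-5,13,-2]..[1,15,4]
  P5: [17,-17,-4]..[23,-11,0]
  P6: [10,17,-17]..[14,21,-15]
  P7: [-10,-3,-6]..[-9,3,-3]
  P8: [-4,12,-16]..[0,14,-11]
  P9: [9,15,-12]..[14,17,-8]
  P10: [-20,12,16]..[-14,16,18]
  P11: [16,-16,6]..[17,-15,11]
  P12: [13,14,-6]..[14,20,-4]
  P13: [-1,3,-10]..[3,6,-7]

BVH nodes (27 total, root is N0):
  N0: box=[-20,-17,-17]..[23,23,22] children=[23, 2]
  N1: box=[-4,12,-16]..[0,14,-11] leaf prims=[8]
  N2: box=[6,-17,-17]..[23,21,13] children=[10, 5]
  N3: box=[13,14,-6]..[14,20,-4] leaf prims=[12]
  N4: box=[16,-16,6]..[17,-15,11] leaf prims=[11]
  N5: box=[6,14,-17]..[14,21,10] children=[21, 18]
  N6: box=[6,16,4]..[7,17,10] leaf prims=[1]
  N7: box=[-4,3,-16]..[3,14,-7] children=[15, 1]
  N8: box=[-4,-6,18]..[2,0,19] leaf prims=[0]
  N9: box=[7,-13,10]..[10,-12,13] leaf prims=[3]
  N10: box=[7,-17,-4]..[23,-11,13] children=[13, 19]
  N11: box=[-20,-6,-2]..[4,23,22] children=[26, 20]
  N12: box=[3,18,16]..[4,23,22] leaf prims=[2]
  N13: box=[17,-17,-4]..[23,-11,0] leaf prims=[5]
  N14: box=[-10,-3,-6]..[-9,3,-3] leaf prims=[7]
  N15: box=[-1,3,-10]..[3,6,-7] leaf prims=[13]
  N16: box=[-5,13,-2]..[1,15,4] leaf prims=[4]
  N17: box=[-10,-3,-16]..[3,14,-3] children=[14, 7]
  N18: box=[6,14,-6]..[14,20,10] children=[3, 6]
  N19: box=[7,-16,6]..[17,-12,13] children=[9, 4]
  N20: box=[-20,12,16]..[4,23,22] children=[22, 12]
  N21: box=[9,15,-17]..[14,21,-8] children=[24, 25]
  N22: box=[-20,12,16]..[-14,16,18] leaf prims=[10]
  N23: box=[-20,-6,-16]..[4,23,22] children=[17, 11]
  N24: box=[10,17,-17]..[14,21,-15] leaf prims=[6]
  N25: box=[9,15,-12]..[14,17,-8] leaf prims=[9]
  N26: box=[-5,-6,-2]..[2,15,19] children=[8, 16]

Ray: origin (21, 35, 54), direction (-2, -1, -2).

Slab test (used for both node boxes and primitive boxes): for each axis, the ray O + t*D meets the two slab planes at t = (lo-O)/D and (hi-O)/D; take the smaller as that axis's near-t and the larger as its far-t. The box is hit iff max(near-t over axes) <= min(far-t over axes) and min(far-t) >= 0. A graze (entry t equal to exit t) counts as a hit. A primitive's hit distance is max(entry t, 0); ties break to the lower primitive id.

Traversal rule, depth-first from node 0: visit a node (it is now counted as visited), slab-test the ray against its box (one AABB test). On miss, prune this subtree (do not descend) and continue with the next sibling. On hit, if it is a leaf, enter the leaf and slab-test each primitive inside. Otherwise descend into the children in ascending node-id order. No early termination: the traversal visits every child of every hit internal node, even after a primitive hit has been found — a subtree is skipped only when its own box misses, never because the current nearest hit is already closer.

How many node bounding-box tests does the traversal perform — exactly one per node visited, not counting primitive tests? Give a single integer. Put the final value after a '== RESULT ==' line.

Traverse from the root:
N0 x:[-1,41/2] y:[12,52] z:[16,71/2] -> hit [16,41/2], descend [2, 23]
  N2 x:[-1,15/2] y:[14,52] z:[41/2,71/2] -> miss, prune
  N23 x:[17/2,41/2] y:[12,41] z:[16,35] -> hit [16,41/2], descend [11, 17]
    N11 x:[17/2,41/2] y:[12,41] z:[16,28] -> hit [16,41/2], descend [20, 26]
      N20 x:[17/2,41/2] y:[12,23] z:[16,19] -> hit [16,19], descend [12, 22]
        N12 x:[17/2,9] y:[12,17] z:[16,19] -> miss, prune
        N22 x:[35/2,41/2] y:[19,23] z:[18,19] -> hit [19,19] leaf, test {P10@t=19}
      N26 x:[19/2,13] y:[20,41] z:[35/2,28] -> miss, prune
    N17 x:[9,31/2] y:[21,38] z:[57/2,35] -> miss, prune

Visited [0, 2, 23, 11, 20, 12, 22, 26, 17]. Tests: 9 box, 1 leaf. Nearest: P10.

== RESULT ==
9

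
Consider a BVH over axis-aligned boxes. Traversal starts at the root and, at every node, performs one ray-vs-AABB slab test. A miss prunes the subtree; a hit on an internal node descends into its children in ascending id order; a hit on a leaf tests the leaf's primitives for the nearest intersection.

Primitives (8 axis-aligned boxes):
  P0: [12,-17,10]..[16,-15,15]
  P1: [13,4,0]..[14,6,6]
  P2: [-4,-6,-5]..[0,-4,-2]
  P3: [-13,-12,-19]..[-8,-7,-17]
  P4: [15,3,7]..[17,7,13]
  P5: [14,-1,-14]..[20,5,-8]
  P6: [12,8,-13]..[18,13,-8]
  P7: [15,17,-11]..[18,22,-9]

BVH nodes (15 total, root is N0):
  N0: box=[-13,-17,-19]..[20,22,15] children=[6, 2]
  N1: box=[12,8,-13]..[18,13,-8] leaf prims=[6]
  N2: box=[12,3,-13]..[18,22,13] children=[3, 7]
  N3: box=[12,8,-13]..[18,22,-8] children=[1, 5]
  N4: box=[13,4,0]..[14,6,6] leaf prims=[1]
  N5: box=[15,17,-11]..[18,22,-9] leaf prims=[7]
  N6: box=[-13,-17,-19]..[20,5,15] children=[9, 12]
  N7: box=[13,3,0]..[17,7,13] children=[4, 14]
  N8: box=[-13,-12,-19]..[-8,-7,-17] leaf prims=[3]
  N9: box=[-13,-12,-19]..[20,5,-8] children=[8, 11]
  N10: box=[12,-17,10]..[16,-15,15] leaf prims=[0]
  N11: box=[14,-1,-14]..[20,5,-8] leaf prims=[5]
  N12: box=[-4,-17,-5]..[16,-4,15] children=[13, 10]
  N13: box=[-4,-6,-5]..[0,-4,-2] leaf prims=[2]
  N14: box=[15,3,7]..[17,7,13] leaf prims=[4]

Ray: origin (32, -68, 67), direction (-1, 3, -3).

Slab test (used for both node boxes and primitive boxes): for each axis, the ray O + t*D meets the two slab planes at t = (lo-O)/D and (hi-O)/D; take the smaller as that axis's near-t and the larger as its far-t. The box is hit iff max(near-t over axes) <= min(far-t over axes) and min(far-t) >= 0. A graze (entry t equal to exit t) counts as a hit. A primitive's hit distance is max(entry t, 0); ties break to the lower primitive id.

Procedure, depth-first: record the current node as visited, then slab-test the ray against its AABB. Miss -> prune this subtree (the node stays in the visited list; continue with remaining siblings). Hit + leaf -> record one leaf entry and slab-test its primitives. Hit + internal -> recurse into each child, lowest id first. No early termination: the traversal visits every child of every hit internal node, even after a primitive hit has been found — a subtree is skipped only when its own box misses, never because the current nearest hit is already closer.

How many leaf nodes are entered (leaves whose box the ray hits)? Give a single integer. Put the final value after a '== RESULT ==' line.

Trace the traversal:
N0 x:[12,45] y:[17,30] z:[52/3,86/3] -> hit [52/3,86/3], descend [2, 6]
  N2 x:[14,20] y:[71/3,30] z:[18,80/3] -> miss, prune
  N6 x:[12,45] y:[17,73/3] z:[52/3,86/3] -> hit [52/3,73/3], descend [9, 12]
    N9 x:[12,45] y:[56/3,73/3] z:[25,86/3] -> miss, prune
    N12 x:[16,36] y:[17,64/3] z:[52/3,24] -> hit [52/3,64/3], descend [10, 13]
      N10 x:[16,20] y:[17,53/3] z:[52/3,19] -> hit [52/3,53/3] leaf, test {P0@t=52/3}
      N13 x:[32,36] y:[62/3,64/3] z:[23,24] -> miss, prune

Visited [0, 2, 6, 9, 12, 10, 13]. Tests: 7 box, 1 leaf. Nearest: P0.

== RESULT ==
1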